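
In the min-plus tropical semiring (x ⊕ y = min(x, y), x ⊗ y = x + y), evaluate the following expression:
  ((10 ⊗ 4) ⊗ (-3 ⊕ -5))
((10 ⊗ 4) ⊗ (-3 ⊕ -5)) = 9

Expand innermost to outermost. Recall ⊕ takes the minimum of its arguments and ⊗ takes their sum. Working out the expression ((10 ⊗ 4) ⊗ (-3 ⊕ -5)) gives 9.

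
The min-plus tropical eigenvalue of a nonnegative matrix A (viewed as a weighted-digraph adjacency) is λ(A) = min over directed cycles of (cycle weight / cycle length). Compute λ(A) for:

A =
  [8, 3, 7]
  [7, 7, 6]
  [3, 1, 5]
λ(A) = 7/2

Enumerate directed cycles and compute their means (weight / length). Sample:
  cycle 0 → 0: weight = 8, length = 1, mean = 8/1 ≈ 8.000
  cycle 1 → 1: weight = 7, length = 1, mean = 7/1 ≈ 7.000
  cycle 2 → 2: weight = 5, length = 1, mean = 5/1 ≈ 5.000
  cycle 0 → 1 → 0: weight = 10, length = 2, mean = 10/2 ≈ 5.000
  cycle 0 → 2 → 0: weight = 10, length = 2, mean = 10/2 ≈ 5.000
  cycle 1 → 0 → 1: weight = 10, length = 2, mean = 10/2 ≈ 5.000
Minimum mean = 3.500, attained e.g. along the cycle 1 → 2 → 1 with weight 7 and length 2. So λ(A) = 7/2 = 7/2.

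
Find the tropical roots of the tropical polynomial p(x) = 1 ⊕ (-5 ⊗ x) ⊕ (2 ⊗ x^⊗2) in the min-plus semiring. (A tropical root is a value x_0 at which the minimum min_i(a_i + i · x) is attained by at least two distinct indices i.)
Roots: {-7, 6}

Each tropical root is a break point of the lower envelope of the lines y = a_i + i · x (there are 3 lines, with slopes 0, 1, ..., 2). Only the lines that attain the minimum somewhere contribute to roots; other lines are dominated. Here the surviving (envelope) indices are i = 2, i = 1, i = 0.
Intersections between consecutive envelope lines give the roots: for adjacent envelope indices i < j the intersection is x = (a_i − a_j) / (j − i). Reading off the sorted break points: {-7, 6}.
Verification: at each break x_0, at least two indices attain the minimum of min_i(a_i + i · x_0).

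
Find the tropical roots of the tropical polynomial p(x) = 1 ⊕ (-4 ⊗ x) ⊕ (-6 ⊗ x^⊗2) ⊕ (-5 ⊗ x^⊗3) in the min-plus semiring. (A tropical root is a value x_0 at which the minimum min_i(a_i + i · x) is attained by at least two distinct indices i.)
Roots: {-1, 2, 5}

Each tropical root is a break point of the lower envelope of the lines y = a_i + i · x (there are 4 lines, with slopes 0, 1, ..., 3). Only the lines that attain the minimum somewhere contribute to roots; other lines are dominated. Here the surviving (envelope) indices are i = 3, i = 2, i = 1, i = 0.
Intersections between consecutive envelope lines give the roots: for adjacent envelope indices i < j the intersection is x = (a_i − a_j) / (j − i). Reading off the sorted break points: {-1, 2, 5}.
Verification: at each break x_0, at least two indices attain the minimum of min_i(a_i + i · x_0).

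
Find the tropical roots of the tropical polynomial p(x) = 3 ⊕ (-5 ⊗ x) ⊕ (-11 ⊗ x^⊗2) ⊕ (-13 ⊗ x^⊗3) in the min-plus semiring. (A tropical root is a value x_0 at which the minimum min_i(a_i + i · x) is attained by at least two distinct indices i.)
Roots: {2, 6, 8}

Each tropical root is a break point of the lower envelope of the lines y = a_i + i · x (there are 4 lines, with slopes 0, 1, ..., 3). Only the lines that attain the minimum somewhere contribute to roots; other lines are dominated. Here the surviving (envelope) indices are i = 3, i = 2, i = 1, i = 0.
Intersections between consecutive envelope lines give the roots: for adjacent envelope indices i < j the intersection is x = (a_i − a_j) / (j − i). Reading off the sorted break points: {2, 6, 8}.
Verification: at each break x_0, at least two indices attain the minimum of min_i(a_i + i · x_0).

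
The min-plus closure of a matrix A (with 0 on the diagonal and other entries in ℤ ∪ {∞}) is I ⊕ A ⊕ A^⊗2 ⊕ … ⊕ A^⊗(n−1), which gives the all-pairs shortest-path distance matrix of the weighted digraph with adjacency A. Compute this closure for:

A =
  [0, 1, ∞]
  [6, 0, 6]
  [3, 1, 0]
Closure =
  [0, 1, 7]
  [6, 0, 6]
  [3, 1, 0]

This is the Floyd-Warshall all-pairs shortest-path computation. For each intermediate vertex k = 0, 1, …, 2, update dist[i][j] ← min(dist[i][j], dist[i][k] + dist[k][j]). The final matrix gives, for each (i, j), the minimum total weight of any directed path from i to j (possibly empty when i = j).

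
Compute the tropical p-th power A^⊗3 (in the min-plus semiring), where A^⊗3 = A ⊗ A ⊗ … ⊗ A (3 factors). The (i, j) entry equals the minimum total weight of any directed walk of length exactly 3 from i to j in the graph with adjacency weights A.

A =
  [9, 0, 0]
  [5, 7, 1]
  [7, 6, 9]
A^⊗3 =
  [8, 5, 5]
  [10, 8, 6]
  [12, 11, 8]

Each entry (A^⊗3)_ij equals the minimum over all length-3 walks i = v_0 → v_1 → … → v_3 = j of Σ_t A[v_t][v_{t+1}]. For example, for (i, j) = (0, 2) we minimise over 9 possible intermediate vertex sequences; the minimum is 5, attained along the walk 0 → 1 → 0 → 2.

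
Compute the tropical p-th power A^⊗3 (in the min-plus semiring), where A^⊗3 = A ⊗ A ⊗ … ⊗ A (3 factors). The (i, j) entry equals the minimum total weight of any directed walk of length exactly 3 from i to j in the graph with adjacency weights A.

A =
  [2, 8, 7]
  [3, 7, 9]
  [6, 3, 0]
A^⊗3 =
  [6, 10, 7]
  [7, 12, 9]
  [6, 3, 0]

Each entry (A^⊗3)_ij equals the minimum over all length-3 walks i = v_0 → v_1 → … → v_3 = j of Σ_t A[v_t][v_{t+1}]. For example, for (i, j) = (0, 2) we minimise over 9 possible intermediate vertex sequences; the minimum is 7, attained along the walk 0 → 2 → 2 → 2.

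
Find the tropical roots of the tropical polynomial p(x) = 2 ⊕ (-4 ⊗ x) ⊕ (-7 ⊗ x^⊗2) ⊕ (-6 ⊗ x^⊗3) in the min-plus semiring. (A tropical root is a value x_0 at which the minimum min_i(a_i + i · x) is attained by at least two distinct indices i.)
Roots: {-1, 3, 6}

Each tropical root is a break point of the lower envelope of the lines y = a_i + i · x (there are 4 lines, with slopes 0, 1, ..., 3). Only the lines that attain the minimum somewhere contribute to roots; other lines are dominated. Here the surviving (envelope) indices are i = 3, i = 2, i = 1, i = 0.
Intersections between consecutive envelope lines give the roots: for adjacent envelope indices i < j the intersection is x = (a_i − a_j) / (j − i). Reading off the sorted break points: {-1, 3, 6}.
Verification: at each break x_0, at least two indices attain the minimum of min_i(a_i + i · x_0).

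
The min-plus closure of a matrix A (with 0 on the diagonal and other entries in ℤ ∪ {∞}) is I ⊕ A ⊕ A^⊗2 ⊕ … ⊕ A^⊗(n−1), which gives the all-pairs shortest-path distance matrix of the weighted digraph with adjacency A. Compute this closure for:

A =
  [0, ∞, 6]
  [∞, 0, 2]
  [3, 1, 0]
Closure =
  [0, 7, 6]
  [5, 0, 2]
  [3, 1, 0]

This is the Floyd-Warshall all-pairs shortest-path computation. For each intermediate vertex k = 0, 1, …, 2, update dist[i][j] ← min(dist[i][j], dist[i][k] + dist[k][j]). The final matrix gives, for each (i, j), the minimum total weight of any directed path from i to j (possibly empty when i = j).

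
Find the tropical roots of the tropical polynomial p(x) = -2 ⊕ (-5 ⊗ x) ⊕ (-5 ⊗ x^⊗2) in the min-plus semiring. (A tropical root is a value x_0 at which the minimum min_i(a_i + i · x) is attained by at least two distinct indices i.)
Roots: {0, 3}

Each tropical root is a break point of the lower envelope of the lines y = a_i + i · x (there are 3 lines, with slopes 0, 1, ..., 2). Only the lines that attain the minimum somewhere contribute to roots; other lines are dominated. Here the surviving (envelope) indices are i = 2, i = 1, i = 0.
Intersections between consecutive envelope lines give the roots: for adjacent envelope indices i < j the intersection is x = (a_i − a_j) / (j − i). Reading off the sorted break points: {0, 3}.
Verification: at each break x_0, at least two indices attain the minimum of min_i(a_i + i · x_0).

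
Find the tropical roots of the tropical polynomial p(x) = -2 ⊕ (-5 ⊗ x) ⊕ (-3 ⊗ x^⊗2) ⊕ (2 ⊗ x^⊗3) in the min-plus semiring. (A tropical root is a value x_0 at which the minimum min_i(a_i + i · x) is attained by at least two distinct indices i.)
Roots: {-5, -2, 3}

Each tropical root is a break point of the lower envelope of the lines y = a_i + i · x (there are 4 lines, with slopes 0, 1, ..., 3). Only the lines that attain the minimum somewhere contribute to roots; other lines are dominated. Here the surviving (envelope) indices are i = 3, i = 2, i = 1, i = 0.
Intersections between consecutive envelope lines give the roots: for adjacent envelope indices i < j the intersection is x = (a_i − a_j) / (j − i). Reading off the sorted break points: {-5, -2, 3}.
Verification: at each break x_0, at least two indices attain the minimum of min_i(a_i + i · x_0).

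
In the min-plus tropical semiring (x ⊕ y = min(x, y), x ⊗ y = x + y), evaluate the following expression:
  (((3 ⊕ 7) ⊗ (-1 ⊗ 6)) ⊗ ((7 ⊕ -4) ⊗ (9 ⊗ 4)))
(((3 ⊕ 7) ⊗ (-1 ⊗ 6)) ⊗ ((7 ⊕ -4) ⊗ (9 ⊗ 4))) = 17

Expand innermost to outermost. Recall ⊕ takes the minimum of its arguments and ⊗ takes their sum. Working out the expression (((3 ⊕ 7) ⊗ (-1 ⊗ 6)) ⊗ ((7 ⊕ -4) ⊗ (9 ⊗ 4))) gives 17.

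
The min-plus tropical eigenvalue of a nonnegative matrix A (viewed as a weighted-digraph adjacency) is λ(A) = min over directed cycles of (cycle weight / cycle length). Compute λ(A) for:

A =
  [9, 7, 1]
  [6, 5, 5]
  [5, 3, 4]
λ(A) = 3

Enumerate directed cycles and compute their means (weight / length). Sample:
  cycle 0 → 0: weight = 9, length = 1, mean = 9/1 ≈ 9.000
  cycle 1 → 1: weight = 5, length = 1, mean = 5/1 ≈ 5.000
  cycle 2 → 2: weight = 4, length = 1, mean = 4/1 ≈ 4.000
  cycle 0 → 1 → 0: weight = 13, length = 2, mean = 13/2 ≈ 6.500
  cycle 0 → 2 → 0: weight = 6, length = 2, mean = 6/2 ≈ 3.000
  cycle 1 → 0 → 1: weight = 13, length = 2, mean = 13/2 ≈ 6.500
Minimum mean = 3.000, attained e.g. along the cycle 0 → 2 → 0 with weight 6 and length 2. So λ(A) = 6/2 = 3.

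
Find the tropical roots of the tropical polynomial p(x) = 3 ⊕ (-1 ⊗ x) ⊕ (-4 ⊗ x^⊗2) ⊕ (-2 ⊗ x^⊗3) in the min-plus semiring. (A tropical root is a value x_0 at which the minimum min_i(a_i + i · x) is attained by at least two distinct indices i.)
Roots: {-2, 3, 4}

Each tropical root is a break point of the lower envelope of the lines y = a_i + i · x (there are 4 lines, with slopes 0, 1, ..., 3). Only the lines that attain the minimum somewhere contribute to roots; other lines are dominated. Here the surviving (envelope) indices are i = 3, i = 2, i = 1, i = 0.
Intersections between consecutive envelope lines give the roots: for adjacent envelope indices i < j the intersection is x = (a_i − a_j) / (j − i). Reading off the sorted break points: {-2, 3, 4}.
Verification: at each break x_0, at least two indices attain the minimum of min_i(a_i + i · x_0).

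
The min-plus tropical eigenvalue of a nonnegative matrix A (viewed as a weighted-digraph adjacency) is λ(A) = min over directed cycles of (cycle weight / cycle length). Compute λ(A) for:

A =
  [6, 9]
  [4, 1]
λ(A) = 1

Enumerate directed cycles and compute their means (weight / length). Sample:
  cycle 0 → 0: weight = 6, length = 1, mean = 6/1 ≈ 6.000
  cycle 1 → 1: weight = 1, length = 1, mean = 1/1 ≈ 1.000
  cycle 0 → 1 → 0: weight = 13, length = 2, mean = 13/2 ≈ 6.500
  cycle 1 → 0 → 1: weight = 13, length = 2, mean = 13/2 ≈ 6.500
Minimum mean = 1.000, attained e.g. along the cycle 1 → 1 with weight 1 and length 1. So λ(A) = 1/1 = 1.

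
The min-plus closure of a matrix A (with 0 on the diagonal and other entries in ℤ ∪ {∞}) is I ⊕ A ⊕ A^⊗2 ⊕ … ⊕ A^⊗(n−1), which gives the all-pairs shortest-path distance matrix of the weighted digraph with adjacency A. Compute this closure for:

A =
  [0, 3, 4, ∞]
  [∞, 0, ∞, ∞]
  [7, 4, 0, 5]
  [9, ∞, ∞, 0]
Closure =
  [0, 3, 4, 9]
  [∞, 0, ∞, ∞]
  [7, 4, 0, 5]
  [9, 12, 13, 0]

This is the Floyd-Warshall all-pairs shortest-path computation. For each intermediate vertex k = 0, 1, …, 3, update dist[i][j] ← min(dist[i][j], dist[i][k] + dist[k][j]). The final matrix gives, for each (i, j), the minimum total weight of any directed path from i to j (possibly empty when i = j).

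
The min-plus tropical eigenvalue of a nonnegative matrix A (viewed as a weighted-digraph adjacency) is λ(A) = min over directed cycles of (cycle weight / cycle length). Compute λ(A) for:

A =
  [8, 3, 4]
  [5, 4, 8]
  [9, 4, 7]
λ(A) = 4

Enumerate directed cycles and compute their means (weight / length). Sample:
  cycle 0 → 0: weight = 8, length = 1, mean = 8/1 ≈ 8.000
  cycle 1 → 1: weight = 4, length = 1, mean = 4/1 ≈ 4.000
  cycle 2 → 2: weight = 7, length = 1, mean = 7/1 ≈ 7.000
  cycle 0 → 1 → 0: weight = 8, length = 2, mean = 8/2 ≈ 4.000
  cycle 0 → 2 → 0: weight = 13, length = 2, mean = 13/2 ≈ 6.500
  cycle 1 → 0 → 1: weight = 8, length = 2, mean = 8/2 ≈ 4.000
Minimum mean = 4.000, attained e.g. along the cycle 1 → 1 with weight 4 and length 1. So λ(A) = 4/1 = 4.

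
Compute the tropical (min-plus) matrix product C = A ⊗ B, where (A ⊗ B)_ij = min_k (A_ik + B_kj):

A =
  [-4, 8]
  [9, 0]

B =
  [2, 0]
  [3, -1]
A ⊗ B =
  [-2, -4]
  [3, -1]

Apply the min-plus product entry-by-entry:
  C[0][0] = min over k of (A[0][0] + B[0][0] = -4 + 2 = -2, A[0][1] + B[1][0] = 8 + 3 = 11) = -2 (attained at k = 0)
  C[0][1] = min over k of (A[0][0] + B[0][1] = -4 + 0 = -4, A[0][1] + B[1][1] = 8 + -1 = 7) = -4 (attained at k = 0)
  C[1][0] = min over k of (A[1][0] + B[0][0] = 9 + 2 = 11, A[1][1] + B[1][0] = 0 + 3 = 3) = 3 (attained at k = 1)
  C[1][1] = min over k of (A[1][0] + B[0][1] = 9 + 0 = 9, A[1][1] + B[1][1] = 0 + -1 = -1) = -1 (attained at k = 1)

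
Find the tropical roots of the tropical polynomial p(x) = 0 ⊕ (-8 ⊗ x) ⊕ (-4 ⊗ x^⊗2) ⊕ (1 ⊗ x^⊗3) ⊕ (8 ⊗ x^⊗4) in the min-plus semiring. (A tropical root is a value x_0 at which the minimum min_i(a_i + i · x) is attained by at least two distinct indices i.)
Roots: {-7, -5, -4, 8}

Each tropical root is a break point of the lower envelope of the lines y = a_i + i · x (there are 5 lines, with slopes 0, 1, ..., 4). Only the lines that attain the minimum somewhere contribute to roots; other lines are dominated. Here the surviving (envelope) indices are i = 4, i = 3, i = 2, i = 1, i = 0.
Intersections between consecutive envelope lines give the roots: for adjacent envelope indices i < j the intersection is x = (a_i − a_j) / (j − i). Reading off the sorted break points: {-7, -5, -4, 8}.
Verification: at each break x_0, at least two indices attain the minimum of min_i(a_i + i · x_0).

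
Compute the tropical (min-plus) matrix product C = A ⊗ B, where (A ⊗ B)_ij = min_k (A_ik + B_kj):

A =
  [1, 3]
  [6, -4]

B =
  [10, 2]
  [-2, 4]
A ⊗ B =
  [1, 3]
  [-6, 0]

Apply the min-plus product entry-by-entry:
  C[0][0] = min over k of (A[0][0] + B[0][0] = 1 + 10 = 11, A[0][1] + B[1][0] = 3 + -2 = 1) = 1 (attained at k = 1)
  C[0][1] = min over k of (A[0][0] + B[0][1] = 1 + 2 = 3, A[0][1] + B[1][1] = 3 + 4 = 7) = 3 (attained at k = 0)
  C[1][0] = min over k of (A[1][0] + B[0][0] = 6 + 10 = 16, A[1][1] + B[1][0] = -4 + -2 = -6) = -6 (attained at k = 1)
  C[1][1] = min over k of (A[1][0] + B[0][1] = 6 + 2 = 8, A[1][1] + B[1][1] = -4 + 4 = 0) = 0 (attained at k = 1)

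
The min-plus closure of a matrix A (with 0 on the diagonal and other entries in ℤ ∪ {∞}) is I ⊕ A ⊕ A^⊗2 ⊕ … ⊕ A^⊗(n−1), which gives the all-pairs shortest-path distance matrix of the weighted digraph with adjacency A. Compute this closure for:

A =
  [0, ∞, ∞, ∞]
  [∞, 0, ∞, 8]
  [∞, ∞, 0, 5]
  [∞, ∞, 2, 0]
Closure =
  [0, ∞, ∞, ∞]
  [∞, 0, 10, 8]
  [∞, ∞, 0, 5]
  [∞, ∞, 2, 0]

This is the Floyd-Warshall all-pairs shortest-path computation. For each intermediate vertex k = 0, 1, …, 3, update dist[i][j] ← min(dist[i][j], dist[i][k] + dist[k][j]). The final matrix gives, for each (i, j), the minimum total weight of any directed path from i to j (possibly empty when i = j).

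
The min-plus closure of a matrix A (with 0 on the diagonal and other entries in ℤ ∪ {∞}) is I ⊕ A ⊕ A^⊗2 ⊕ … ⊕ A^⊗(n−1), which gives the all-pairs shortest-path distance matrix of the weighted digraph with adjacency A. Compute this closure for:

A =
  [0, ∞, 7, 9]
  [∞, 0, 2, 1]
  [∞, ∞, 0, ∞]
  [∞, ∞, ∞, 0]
Closure =
  [0, ∞, 7, 9]
  [∞, 0, 2, 1]
  [∞, ∞, 0, ∞]
  [∞, ∞, ∞, 0]

This is the Floyd-Warshall all-pairs shortest-path computation. For each intermediate vertex k = 0, 1, …, 3, update dist[i][j] ← min(dist[i][j], dist[i][k] + dist[k][j]). The final matrix gives, for each (i, j), the minimum total weight of any directed path from i to j (possibly empty when i = j).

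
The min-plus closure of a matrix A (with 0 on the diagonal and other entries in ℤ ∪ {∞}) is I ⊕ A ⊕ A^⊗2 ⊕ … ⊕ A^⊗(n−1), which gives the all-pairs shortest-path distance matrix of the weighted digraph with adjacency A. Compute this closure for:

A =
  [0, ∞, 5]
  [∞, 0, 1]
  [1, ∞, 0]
Closure =
  [0, ∞, 5]
  [2, 0, 1]
  [1, ∞, 0]

This is the Floyd-Warshall all-pairs shortest-path computation. For each intermediate vertex k = 0, 1, …, 2, update dist[i][j] ← min(dist[i][j], dist[i][k] + dist[k][j]). The final matrix gives, for each (i, j), the minimum total weight of any directed path from i to j (possibly empty when i = j).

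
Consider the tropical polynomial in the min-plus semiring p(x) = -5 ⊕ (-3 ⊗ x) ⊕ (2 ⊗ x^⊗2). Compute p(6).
p(6) = -5

A tropical monomial a ⊗ x^⊗i evaluates to a + i · x. Evaluating each term at x = 6:
  Term 0 contributes -5 + 0 · 6 = -5
  Term 1 contributes -3 + 1 · 6 = 3
  Term 2 contributes 2 + 2 · 6 = 14
p(6) = ⊕ of these = min[-5, 3, 14] = -5.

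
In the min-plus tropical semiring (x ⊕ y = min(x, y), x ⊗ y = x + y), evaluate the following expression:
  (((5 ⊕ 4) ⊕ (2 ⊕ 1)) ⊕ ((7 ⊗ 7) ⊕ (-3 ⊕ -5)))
(((5 ⊕ 4) ⊕ (2 ⊕ 1)) ⊕ ((7 ⊗ 7) ⊕ (-3 ⊕ -5))) = -5

Expand innermost to outermost. Recall ⊕ takes the minimum of its arguments and ⊗ takes their sum. Working out the expression (((5 ⊕ 4) ⊕ (2 ⊕ 1)) ⊕ ((7 ⊗ 7) ⊕ (-3 ⊕ -5))) gives -5.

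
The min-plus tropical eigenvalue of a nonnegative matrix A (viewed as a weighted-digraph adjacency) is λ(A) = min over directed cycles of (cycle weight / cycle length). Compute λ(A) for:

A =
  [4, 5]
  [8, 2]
λ(A) = 2

Enumerate directed cycles and compute their means (weight / length). Sample:
  cycle 0 → 0: weight = 4, length = 1, mean = 4/1 ≈ 4.000
  cycle 1 → 1: weight = 2, length = 1, mean = 2/1 ≈ 2.000
  cycle 0 → 1 → 0: weight = 13, length = 2, mean = 13/2 ≈ 6.500
  cycle 1 → 0 → 1: weight = 13, length = 2, mean = 13/2 ≈ 6.500
Minimum mean = 2.000, attained e.g. along the cycle 1 → 1 with weight 2 and length 1. So λ(A) = 2/1 = 2.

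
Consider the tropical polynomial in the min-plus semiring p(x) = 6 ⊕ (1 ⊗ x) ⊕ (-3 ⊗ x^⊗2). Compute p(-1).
p(-1) = -5

A tropical monomial a ⊗ x^⊗i evaluates to a + i · x. Evaluating each term at x = -1:
  Term 0 contributes 6 + 0 · -1 = 6
  Term 1 contributes 1 + 1 · -1 = 0
  Term 2 contributes -3 + 2 · -1 = -5
p(-1) = ⊕ of these = min[6, 0, -5] = -5.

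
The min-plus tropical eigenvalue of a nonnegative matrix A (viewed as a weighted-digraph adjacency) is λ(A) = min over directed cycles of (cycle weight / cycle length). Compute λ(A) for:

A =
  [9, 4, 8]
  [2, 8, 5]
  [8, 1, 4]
λ(A) = 3

Enumerate directed cycles and compute their means (weight / length). Sample:
  cycle 0 → 0: weight = 9, length = 1, mean = 9/1 ≈ 9.000
  cycle 1 → 1: weight = 8, length = 1, mean = 8/1 ≈ 8.000
  cycle 2 → 2: weight = 4, length = 1, mean = 4/1 ≈ 4.000
  cycle 0 → 1 → 0: weight = 6, length = 2, mean = 6/2 ≈ 3.000
  cycle 0 → 2 → 0: weight = 16, length = 2, mean = 16/2 ≈ 8.000
  cycle 1 → 0 → 1: weight = 6, length = 2, mean = 6/2 ≈ 3.000
Minimum mean = 3.000, attained e.g. along the cycle 0 → 1 → 0 with weight 6 and length 2. So λ(A) = 6/2 = 3.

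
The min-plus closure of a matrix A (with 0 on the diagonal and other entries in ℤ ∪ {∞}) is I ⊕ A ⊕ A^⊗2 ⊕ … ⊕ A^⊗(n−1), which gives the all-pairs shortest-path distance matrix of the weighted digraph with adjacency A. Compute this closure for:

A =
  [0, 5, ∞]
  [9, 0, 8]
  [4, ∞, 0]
Closure =
  [0, 5, 13]
  [9, 0, 8]
  [4, 9, 0]

This is the Floyd-Warshall all-pairs shortest-path computation. For each intermediate vertex k = 0, 1, …, 2, update dist[i][j] ← min(dist[i][j], dist[i][k] + dist[k][j]). The final matrix gives, for each (i, j), the minimum total weight of any directed path from i to j (possibly empty when i = j).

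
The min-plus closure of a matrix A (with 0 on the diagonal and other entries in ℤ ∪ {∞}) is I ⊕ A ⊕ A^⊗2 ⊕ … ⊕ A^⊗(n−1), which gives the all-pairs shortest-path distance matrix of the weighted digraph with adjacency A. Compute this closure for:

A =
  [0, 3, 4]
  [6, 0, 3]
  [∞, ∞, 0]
Closure =
  [0, 3, 4]
  [6, 0, 3]
  [∞, ∞, 0]

This is the Floyd-Warshall all-pairs shortest-path computation. For each intermediate vertex k = 0, 1, …, 2, update dist[i][j] ← min(dist[i][j], dist[i][k] + dist[k][j]). The final matrix gives, for each (i, j), the minimum total weight of any directed path from i to j (possibly empty when i = j).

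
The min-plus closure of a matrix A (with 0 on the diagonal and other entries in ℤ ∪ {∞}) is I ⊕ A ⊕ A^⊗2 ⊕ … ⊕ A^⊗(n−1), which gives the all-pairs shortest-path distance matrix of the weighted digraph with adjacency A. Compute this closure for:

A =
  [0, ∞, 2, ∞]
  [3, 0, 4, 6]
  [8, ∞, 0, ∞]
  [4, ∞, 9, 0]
Closure =
  [0, ∞, 2, ∞]
  [3, 0, 4, 6]
  [8, ∞, 0, ∞]
  [4, ∞, 6, 0]

This is the Floyd-Warshall all-pairs shortest-path computation. For each intermediate vertex k = 0, 1, …, 3, update dist[i][j] ← min(dist[i][j], dist[i][k] + dist[k][j]). The final matrix gives, for each (i, j), the minimum total weight of any directed path from i to j (possibly empty when i = j).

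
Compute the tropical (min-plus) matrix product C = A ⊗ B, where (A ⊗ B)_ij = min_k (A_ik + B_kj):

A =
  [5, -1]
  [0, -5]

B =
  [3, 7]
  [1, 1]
A ⊗ B =
  [0, 0]
  [-4, -4]

Apply the min-plus product entry-by-entry:
  C[0][0] = min over k of (A[0][0] + B[0][0] = 5 + 3 = 8, A[0][1] + B[1][0] = -1 + 1 = 0) = 0 (attained at k = 1)
  C[0][1] = min over k of (A[0][0] + B[0][1] = 5 + 7 = 12, A[0][1] + B[1][1] = -1 + 1 = 0) = 0 (attained at k = 1)
  C[1][0] = min over k of (A[1][0] + B[0][0] = 0 + 3 = 3, A[1][1] + B[1][0] = -5 + 1 = -4) = -4 (attained at k = 1)
  C[1][1] = min over k of (A[1][0] + B[0][1] = 0 + 7 = 7, A[1][1] + B[1][1] = -5 + 1 = -4) = -4 (attained at k = 1)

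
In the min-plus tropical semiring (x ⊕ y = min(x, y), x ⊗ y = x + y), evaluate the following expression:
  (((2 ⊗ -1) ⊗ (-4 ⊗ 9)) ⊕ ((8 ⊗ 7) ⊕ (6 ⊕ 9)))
(((2 ⊗ -1) ⊗ (-4 ⊗ 9)) ⊕ ((8 ⊗ 7) ⊕ (6 ⊕ 9))) = 6

Expand innermost to outermost. Recall ⊕ takes the minimum of its arguments and ⊗ takes their sum. Working out the expression (((2 ⊗ -1) ⊗ (-4 ⊗ 9)) ⊕ ((8 ⊗ 7) ⊕ (6 ⊕ 9))) gives 6.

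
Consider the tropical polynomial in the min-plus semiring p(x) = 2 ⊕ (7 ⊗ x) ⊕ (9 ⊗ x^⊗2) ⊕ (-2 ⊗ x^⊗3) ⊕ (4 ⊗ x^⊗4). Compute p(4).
p(4) = 2

A tropical monomial a ⊗ x^⊗i evaluates to a + i · x. Evaluating each term at x = 4:
  Term 0 contributes 2 + 0 · 4 = 2
  Term 1 contributes 7 + 1 · 4 = 11
  Term 2 contributes 9 + 2 · 4 = 17
  Term 3 contributes -2 + 3 · 4 = 10
  Term 4 contributes 4 + 4 · 4 = 20
p(4) = ⊕ of these = min[2, 11, 17, 10, 20] = 2.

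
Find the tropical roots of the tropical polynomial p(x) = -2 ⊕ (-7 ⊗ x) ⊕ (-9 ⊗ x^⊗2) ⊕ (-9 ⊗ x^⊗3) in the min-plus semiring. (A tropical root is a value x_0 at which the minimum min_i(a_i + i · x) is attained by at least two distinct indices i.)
Roots: {0, 2, 5}

Each tropical root is a break point of the lower envelope of the lines y = a_i + i · x (there are 4 lines, with slopes 0, 1, ..., 3). Only the lines that attain the minimum somewhere contribute to roots; other lines are dominated. Here the surviving (envelope) indices are i = 3, i = 2, i = 1, i = 0.
Intersections between consecutive envelope lines give the roots: for adjacent envelope indices i < j the intersection is x = (a_i − a_j) / (j − i). Reading off the sorted break points: {0, 2, 5}.
Verification: at each break x_0, at least two indices attain the minimum of min_i(a_i + i · x_0).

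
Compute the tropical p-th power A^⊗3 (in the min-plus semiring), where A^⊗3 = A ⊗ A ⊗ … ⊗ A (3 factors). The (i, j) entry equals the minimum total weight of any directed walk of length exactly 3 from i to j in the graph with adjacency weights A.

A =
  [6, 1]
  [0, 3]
A^⊗3 =
  [4, 2]
  [1, 4]

Each entry (A^⊗3)_ij equals the minimum over all length-3 walks i = v_0 → v_1 → … → v_3 = j of Σ_t A[v_t][v_{t+1}]. For example, for (i, j) = (0, 1) we minimise over 4 possible intermediate vertex sequences; the minimum is 2, attained along the walk 0 → 1 → 0 → 1.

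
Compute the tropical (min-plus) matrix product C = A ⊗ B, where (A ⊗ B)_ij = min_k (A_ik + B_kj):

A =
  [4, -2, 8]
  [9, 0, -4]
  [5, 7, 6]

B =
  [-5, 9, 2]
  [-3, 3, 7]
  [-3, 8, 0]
A ⊗ B =
  [-5, 1, 5]
  [-7, 3, -4]
  [0, 10, 6]

Apply the min-plus product entry-by-entry:
  C[0][0] = min over k of (A[0][0] + B[0][0] = 4 + -5 = -1, A[0][1] + B[1][0] = -2 + -3 = -5, A[0][2] + B[2][0] = 8 + -3 = 5) = -5 (attained at k = 1)
  C[0][1] = min over k of (A[0][0] + B[0][1] = 4 + 9 = 13, A[0][1] + B[1][1] = -2 + 3 = 1, A[0][2] + B[2][1] = 8 + 8 = 16) = 1 (attained at k = 1)
  C[0][2] = min over k of (A[0][0] + B[0][2] = 4 + 2 = 6, A[0][1] + B[1][2] = -2 + 7 = 5, A[0][2] + B[2][2] = 8 + 0 = 8) = 5 (attained at k = 1)
  C[1][0] = min over k of (A[1][0] + B[0][0] = 9 + -5 = 4, A[1][1] + B[1][0] = 0 + -3 = -3, A[1][2] + B[2][0] = -4 + -3 = -7) = -7 (attained at k = 2)
  C[1][1] = min over k of (A[1][0] + B[0][1] = 9 + 9 = 18, A[1][1] + B[1][1] = 0 + 3 = 3, A[1][2] + B[2][1] = -4 + 8 = 4) = 3 (attained at k = 1)
  C[1][2] = min over k of (A[1][0] + B[0][2] = 9 + 2 = 11, A[1][1] + B[1][2] = 0 + 7 = 7, A[1][2] + B[2][2] = -4 + 0 = -4) = -4 (attained at k = 2)
  C[2][0] = min over k of (A[2][0] + B[0][0] = 5 + -5 = 0, A[2][1] + B[1][0] = 7 + -3 = 4, A[2][2] + B[2][0] = 6 + -3 = 3) = 0 (attained at k = 0)
  C[2][1] = min over k of (A[2][0] + B[0][1] = 5 + 9 = 14, A[2][1] + B[1][1] = 7 + 3 = 10, A[2][2] + B[2][1] = 6 + 8 = 14) = 10 (attained at k = 1)
  C[2][2] = min over k of (A[2][0] + B[0][2] = 5 + 2 = 7, A[2][1] + B[1][2] = 7 + 7 = 14, A[2][2] + B[2][2] = 6 + 0 = 6) = 6 (attained at k = 2)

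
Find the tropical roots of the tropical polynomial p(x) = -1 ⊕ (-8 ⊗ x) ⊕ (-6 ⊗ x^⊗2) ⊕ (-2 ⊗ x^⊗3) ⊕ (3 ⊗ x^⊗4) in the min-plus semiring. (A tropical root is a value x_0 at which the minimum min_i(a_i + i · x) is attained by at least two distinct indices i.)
Roots: {-5, -4, -2, 7}

Each tropical root is a break point of the lower envelope of the lines y = a_i + i · x (there are 5 lines, with slopes 0, 1, ..., 4). Only the lines that attain the minimum somewhere contribute to roots; other lines are dominated. Here the surviving (envelope) indices are i = 4, i = 3, i = 2, i = 1, i = 0.
Intersections between consecutive envelope lines give the roots: for adjacent envelope indices i < j the intersection is x = (a_i − a_j) / (j − i). Reading off the sorted break points: {-5, -4, -2, 7}.
Verification: at each break x_0, at least two indices attain the minimum of min_i(a_i + i · x_0).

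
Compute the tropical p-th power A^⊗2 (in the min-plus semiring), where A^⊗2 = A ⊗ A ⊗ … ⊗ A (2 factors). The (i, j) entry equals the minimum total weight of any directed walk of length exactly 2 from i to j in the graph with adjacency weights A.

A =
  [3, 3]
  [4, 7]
A^⊗2 =
  [6, 6]
  [7, 7]

Each entry (A^⊗2)_ij equals the minimum over all length-2 walks i = v_0 → v_1 → … → v_2 = j of Σ_t A[v_t][v_{t+1}]. For example, for (i, j) = (0, 1) we minimise over 2 possible intermediate vertex sequences; the minimum is 6, attained along the walk 0 → 0 → 1.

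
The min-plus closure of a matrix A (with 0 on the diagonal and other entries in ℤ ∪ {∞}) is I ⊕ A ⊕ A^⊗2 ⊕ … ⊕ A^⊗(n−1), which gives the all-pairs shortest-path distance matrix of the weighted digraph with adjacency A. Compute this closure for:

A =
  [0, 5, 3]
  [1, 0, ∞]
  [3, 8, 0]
Closure =
  [0, 5, 3]
  [1, 0, 4]
  [3, 8, 0]

This is the Floyd-Warshall all-pairs shortest-path computation. For each intermediate vertex k = 0, 1, …, 2, update dist[i][j] ← min(dist[i][j], dist[i][k] + dist[k][j]). The final matrix gives, for each (i, j), the minimum total weight of any directed path from i to j (possibly empty when i = j).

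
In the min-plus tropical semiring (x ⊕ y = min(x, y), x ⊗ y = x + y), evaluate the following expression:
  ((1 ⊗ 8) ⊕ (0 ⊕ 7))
((1 ⊗ 8) ⊕ (0 ⊕ 7)) = 0

Expand innermost to outermost. Recall ⊕ takes the minimum of its arguments and ⊗ takes their sum. Working out the expression ((1 ⊗ 8) ⊕ (0 ⊕ 7)) gives 0.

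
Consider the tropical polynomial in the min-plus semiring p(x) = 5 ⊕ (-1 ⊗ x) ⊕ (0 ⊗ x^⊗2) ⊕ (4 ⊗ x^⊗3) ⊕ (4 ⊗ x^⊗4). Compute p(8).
p(8) = 5

A tropical monomial a ⊗ x^⊗i evaluates to a + i · x. Evaluating each term at x = 8:
  Term 0 contributes 5 + 0 · 8 = 5
  Term 1 contributes -1 + 1 · 8 = 7
  Term 2 contributes 0 + 2 · 8 = 16
  Term 3 contributes 4 + 3 · 8 = 28
  Term 4 contributes 4 + 4 · 8 = 36
p(8) = ⊕ of these = min[5, 7, 16, 28, 36] = 5.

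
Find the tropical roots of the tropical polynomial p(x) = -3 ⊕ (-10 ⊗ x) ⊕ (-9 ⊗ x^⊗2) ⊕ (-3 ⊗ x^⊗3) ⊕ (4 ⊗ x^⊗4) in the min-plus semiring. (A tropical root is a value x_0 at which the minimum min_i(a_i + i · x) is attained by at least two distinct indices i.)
Roots: {-7, -6, -1, 7}

Each tropical root is a break point of the lower envelope of the lines y = a_i + i · x (there are 5 lines, with slopes 0, 1, ..., 4). Only the lines that attain the minimum somewhere contribute to roots; other lines are dominated. Here the surviving (envelope) indices are i = 4, i = 3, i = 2, i = 1, i = 0.
Intersections between consecutive envelope lines give the roots: for adjacent envelope indices i < j the intersection is x = (a_i − a_j) / (j − i). Reading off the sorted break points: {-7, -6, -1, 7}.
Verification: at each break x_0, at least two indices attain the minimum of min_i(a_i + i · x_0).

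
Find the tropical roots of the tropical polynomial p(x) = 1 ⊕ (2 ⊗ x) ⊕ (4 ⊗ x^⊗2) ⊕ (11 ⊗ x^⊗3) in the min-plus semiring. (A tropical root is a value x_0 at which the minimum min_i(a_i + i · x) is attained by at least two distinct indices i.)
Roots: {-7, -2, -1}

Each tropical root is a break point of the lower envelope of the lines y = a_i + i · x (there are 4 lines, with slopes 0, 1, ..., 3). Only the lines that attain the minimum somewhere contribute to roots; other lines are dominated. Here the surviving (envelope) indices are i = 3, i = 2, i = 1, i = 0.
Intersections between consecutive envelope lines give the roots: for adjacent envelope indices i < j the intersection is x = (a_i − a_j) / (j − i). Reading off the sorted break points: {-7, -2, -1}.
Verification: at each break x_0, at least two indices attain the minimum of min_i(a_i + i · x_0).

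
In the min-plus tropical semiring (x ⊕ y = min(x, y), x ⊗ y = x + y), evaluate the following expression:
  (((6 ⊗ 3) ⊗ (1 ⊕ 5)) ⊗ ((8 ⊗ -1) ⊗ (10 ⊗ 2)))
(((6 ⊗ 3) ⊗ (1 ⊕ 5)) ⊗ ((8 ⊗ -1) ⊗ (10 ⊗ 2))) = 29

Expand innermost to outermost. Recall ⊕ takes the minimum of its arguments and ⊗ takes their sum. Working out the expression (((6 ⊗ 3) ⊗ (1 ⊕ 5)) ⊗ ((8 ⊗ -1) ⊗ (10 ⊗ 2))) gives 29.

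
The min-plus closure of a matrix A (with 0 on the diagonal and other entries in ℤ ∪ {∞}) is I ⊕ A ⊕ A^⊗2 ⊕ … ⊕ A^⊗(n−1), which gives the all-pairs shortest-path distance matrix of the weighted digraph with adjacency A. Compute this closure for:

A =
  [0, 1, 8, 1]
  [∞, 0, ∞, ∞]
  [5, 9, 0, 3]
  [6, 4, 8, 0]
Closure =
  [0, 1, 8, 1]
  [∞, 0, ∞, ∞]
  [5, 6, 0, 3]
  [6, 4, 8, 0]

This is the Floyd-Warshall all-pairs shortest-path computation. For each intermediate vertex k = 0, 1, …, 3, update dist[i][j] ← min(dist[i][j], dist[i][k] + dist[k][j]). The final matrix gives, for each (i, j), the minimum total weight of any directed path from i to j (possibly empty when i = j).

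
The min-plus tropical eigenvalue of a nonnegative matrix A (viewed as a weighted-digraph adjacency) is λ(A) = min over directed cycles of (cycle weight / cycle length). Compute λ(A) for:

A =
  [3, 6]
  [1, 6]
λ(A) = 3

Enumerate directed cycles and compute their means (weight / length). Sample:
  cycle 0 → 0: weight = 3, length = 1, mean = 3/1 ≈ 3.000
  cycle 1 → 1: weight = 6, length = 1, mean = 6/1 ≈ 6.000
  cycle 0 → 1 → 0: weight = 7, length = 2, mean = 7/2 ≈ 3.500
  cycle 1 → 0 → 1: weight = 7, length = 2, mean = 7/2 ≈ 3.500
Minimum mean = 3.000, attained e.g. along the cycle 0 → 0 with weight 3 and length 1. So λ(A) = 3/1 = 3.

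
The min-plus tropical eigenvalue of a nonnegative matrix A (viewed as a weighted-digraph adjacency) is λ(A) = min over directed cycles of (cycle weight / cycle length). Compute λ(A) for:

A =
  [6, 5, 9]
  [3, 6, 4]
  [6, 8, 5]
λ(A) = 4

Enumerate directed cycles and compute their means (weight / length). Sample:
  cycle 0 → 0: weight = 6, length = 1, mean = 6/1 ≈ 6.000
  cycle 1 → 1: weight = 6, length = 1, mean = 6/1 ≈ 6.000
  cycle 2 → 2: weight = 5, length = 1, mean = 5/1 ≈ 5.000
  cycle 0 → 1 → 0: weight = 8, length = 2, mean = 8/2 ≈ 4.000
  cycle 0 → 2 → 0: weight = 15, length = 2, mean = 15/2 ≈ 7.500
  cycle 1 → 0 → 1: weight = 8, length = 2, mean = 8/2 ≈ 4.000
Minimum mean = 4.000, attained e.g. along the cycle 0 → 1 → 0 with weight 8 and length 2. So λ(A) = 8/2 = 4.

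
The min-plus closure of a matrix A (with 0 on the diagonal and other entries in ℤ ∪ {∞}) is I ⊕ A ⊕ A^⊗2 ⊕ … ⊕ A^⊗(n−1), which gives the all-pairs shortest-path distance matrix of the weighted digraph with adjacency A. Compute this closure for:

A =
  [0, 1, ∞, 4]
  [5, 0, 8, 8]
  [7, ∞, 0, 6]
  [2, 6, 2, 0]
Closure =
  [0, 1, 6, 4]
  [5, 0, 8, 8]
  [7, 8, 0, 6]
  [2, 3, 2, 0]

This is the Floyd-Warshall all-pairs shortest-path computation. For each intermediate vertex k = 0, 1, …, 3, update dist[i][j] ← min(dist[i][j], dist[i][k] + dist[k][j]). The final matrix gives, for each (i, j), the minimum total weight of any directed path from i to j (possibly empty when i = j).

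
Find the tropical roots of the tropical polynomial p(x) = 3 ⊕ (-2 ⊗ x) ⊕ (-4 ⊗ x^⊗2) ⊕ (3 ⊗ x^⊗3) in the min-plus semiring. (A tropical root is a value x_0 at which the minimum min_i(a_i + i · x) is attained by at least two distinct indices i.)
Roots: {-7, 2, 5}

Each tropical root is a break point of the lower envelope of the lines y = a_i + i · x (there are 4 lines, with slopes 0, 1, ..., 3). Only the lines that attain the minimum somewhere contribute to roots; other lines are dominated. Here the surviving (envelope) indices are i = 3, i = 2, i = 1, i = 0.
Intersections between consecutive envelope lines give the roots: for adjacent envelope indices i < j the intersection is x = (a_i − a_j) / (j − i). Reading off the sorted break points: {-7, 2, 5}.
Verification: at each break x_0, at least two indices attain the minimum of min_i(a_i + i · x_0).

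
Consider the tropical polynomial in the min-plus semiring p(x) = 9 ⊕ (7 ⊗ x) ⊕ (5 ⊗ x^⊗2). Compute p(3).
p(3) = 9

A tropical monomial a ⊗ x^⊗i evaluates to a + i · x. Evaluating each term at x = 3:
  Term 0 contributes 9 + 0 · 3 = 9
  Term 1 contributes 7 + 1 · 3 = 10
  Term 2 contributes 5 + 2 · 3 = 11
p(3) = ⊕ of these = min[9, 10, 11] = 9.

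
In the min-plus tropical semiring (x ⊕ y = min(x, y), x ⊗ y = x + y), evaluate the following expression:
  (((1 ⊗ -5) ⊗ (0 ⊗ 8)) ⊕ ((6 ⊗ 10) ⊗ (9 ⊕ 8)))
(((1 ⊗ -5) ⊗ (0 ⊗ 8)) ⊕ ((6 ⊗ 10) ⊗ (9 ⊕ 8))) = 4

Expand innermost to outermost. Recall ⊕ takes the minimum of its arguments and ⊗ takes their sum. Working out the expression (((1 ⊗ -5) ⊗ (0 ⊗ 8)) ⊕ ((6 ⊗ 10) ⊗ (9 ⊕ 8))) gives 4.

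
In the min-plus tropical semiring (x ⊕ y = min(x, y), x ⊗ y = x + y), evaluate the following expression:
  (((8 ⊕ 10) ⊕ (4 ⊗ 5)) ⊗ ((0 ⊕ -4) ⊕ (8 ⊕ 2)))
(((8 ⊕ 10) ⊕ (4 ⊗ 5)) ⊗ ((0 ⊕ -4) ⊕ (8 ⊕ 2))) = 4

Expand innermost to outermost. Recall ⊕ takes the minimum of its arguments and ⊗ takes their sum. Working out the expression (((8 ⊕ 10) ⊕ (4 ⊗ 5)) ⊗ ((0 ⊕ -4) ⊕ (8 ⊕ 2))) gives 4.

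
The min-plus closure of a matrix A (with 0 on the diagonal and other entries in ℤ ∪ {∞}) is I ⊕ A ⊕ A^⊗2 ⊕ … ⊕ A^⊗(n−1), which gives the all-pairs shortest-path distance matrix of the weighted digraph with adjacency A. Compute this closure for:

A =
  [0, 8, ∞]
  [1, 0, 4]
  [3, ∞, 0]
Closure =
  [0, 8, 12]
  [1, 0, 4]
  [3, 11, 0]

This is the Floyd-Warshall all-pairs shortest-path computation. For each intermediate vertex k = 0, 1, …, 2, update dist[i][j] ← min(dist[i][j], dist[i][k] + dist[k][j]). The final matrix gives, for each (i, j), the minimum total weight of any directed path from i to j (possibly empty when i = j).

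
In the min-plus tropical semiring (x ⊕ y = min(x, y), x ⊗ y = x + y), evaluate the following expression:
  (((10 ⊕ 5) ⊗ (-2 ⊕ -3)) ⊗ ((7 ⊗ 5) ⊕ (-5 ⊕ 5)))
(((10 ⊕ 5) ⊗ (-2 ⊕ -3)) ⊗ ((7 ⊗ 5) ⊕ (-5 ⊕ 5))) = -3

Expand innermost to outermost. Recall ⊕ takes the minimum of its arguments and ⊗ takes their sum. Working out the expression (((10 ⊕ 5) ⊗ (-2 ⊕ -3)) ⊗ ((7 ⊗ 5) ⊕ (-5 ⊕ 5))) gives -3.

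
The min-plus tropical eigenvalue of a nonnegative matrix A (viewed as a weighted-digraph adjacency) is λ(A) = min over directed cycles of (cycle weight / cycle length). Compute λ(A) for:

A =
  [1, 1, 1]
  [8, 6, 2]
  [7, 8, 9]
λ(A) = 1

Enumerate directed cycles and compute their means (weight / length). Sample:
  cycle 0 → 0: weight = 1, length = 1, mean = 1/1 ≈ 1.000
  cycle 1 → 1: weight = 6, length = 1, mean = 6/1 ≈ 6.000
  cycle 2 → 2: weight = 9, length = 1, mean = 9/1 ≈ 9.000
  cycle 0 → 1 → 0: weight = 9, length = 2, mean = 9/2 ≈ 4.500
  cycle 0 → 2 → 0: weight = 8, length = 2, mean = 8/2 ≈ 4.000
  cycle 1 → 0 → 1: weight = 9, length = 2, mean = 9/2 ≈ 4.500
Minimum mean = 1.000, attained e.g. along the cycle 0 → 0 with weight 1 and length 1. So λ(A) = 1/1 = 1.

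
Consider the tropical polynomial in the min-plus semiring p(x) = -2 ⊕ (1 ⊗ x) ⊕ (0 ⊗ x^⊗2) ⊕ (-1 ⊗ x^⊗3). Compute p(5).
p(5) = -2

A tropical monomial a ⊗ x^⊗i evaluates to a + i · x. Evaluating each term at x = 5:
  Term 0 contributes -2 + 0 · 5 = -2
  Term 1 contributes 1 + 1 · 5 = 6
  Term 2 contributes 0 + 2 · 5 = 10
  Term 3 contributes -1 + 3 · 5 = 14
p(5) = ⊕ of these = min[-2, 6, 10, 14] = -2.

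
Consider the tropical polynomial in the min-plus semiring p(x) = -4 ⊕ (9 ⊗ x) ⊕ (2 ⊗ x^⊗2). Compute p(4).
p(4) = -4

A tropical monomial a ⊗ x^⊗i evaluates to a + i · x. Evaluating each term at x = 4:
  Term 0 contributes -4 + 0 · 4 = -4
  Term 1 contributes 9 + 1 · 4 = 13
  Term 2 contributes 2 + 2 · 4 = 10
p(4) = ⊕ of these = min[-4, 13, 10] = -4.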